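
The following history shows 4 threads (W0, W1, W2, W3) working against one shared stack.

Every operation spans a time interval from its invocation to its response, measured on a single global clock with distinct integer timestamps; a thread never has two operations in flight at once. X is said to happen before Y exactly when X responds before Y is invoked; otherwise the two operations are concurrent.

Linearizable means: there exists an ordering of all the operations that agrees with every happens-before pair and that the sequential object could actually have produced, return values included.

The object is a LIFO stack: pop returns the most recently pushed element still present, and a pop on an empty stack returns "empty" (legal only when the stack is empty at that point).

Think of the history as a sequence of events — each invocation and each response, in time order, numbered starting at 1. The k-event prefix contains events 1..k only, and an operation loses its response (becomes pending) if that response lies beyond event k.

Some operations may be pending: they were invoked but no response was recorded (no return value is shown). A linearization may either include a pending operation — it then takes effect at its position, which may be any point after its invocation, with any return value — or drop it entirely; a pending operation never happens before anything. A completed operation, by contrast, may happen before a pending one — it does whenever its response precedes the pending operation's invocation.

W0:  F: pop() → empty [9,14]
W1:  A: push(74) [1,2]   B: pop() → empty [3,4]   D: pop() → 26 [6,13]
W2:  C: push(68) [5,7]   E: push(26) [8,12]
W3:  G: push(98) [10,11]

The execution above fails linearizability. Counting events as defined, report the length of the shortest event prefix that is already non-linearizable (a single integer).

4

one valid order for events 1..3 is A:
1. A push(74), leaving stack <74>
event 4 — B's response, time 4 — after it, nothing linearizes
sample order A, B stalls at step 2 — B pop() → empty has no legal effect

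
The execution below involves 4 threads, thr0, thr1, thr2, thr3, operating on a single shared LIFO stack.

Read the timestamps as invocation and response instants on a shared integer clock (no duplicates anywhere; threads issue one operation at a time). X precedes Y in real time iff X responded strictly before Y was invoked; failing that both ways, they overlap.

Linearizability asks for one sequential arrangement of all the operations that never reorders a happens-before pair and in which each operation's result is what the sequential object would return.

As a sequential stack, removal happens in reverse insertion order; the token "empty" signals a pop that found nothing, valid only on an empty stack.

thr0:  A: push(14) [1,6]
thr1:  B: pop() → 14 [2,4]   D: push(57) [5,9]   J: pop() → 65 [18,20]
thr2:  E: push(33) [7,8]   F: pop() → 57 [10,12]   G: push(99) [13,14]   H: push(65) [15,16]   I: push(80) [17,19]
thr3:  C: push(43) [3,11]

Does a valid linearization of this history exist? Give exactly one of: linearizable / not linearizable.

linearizable

one valid linearization: A, B, C, E, D, F, G, H, J, I
1. A push(14), leaving stack <14>
2. B pop() → 14, leaving stack <>
3. C push(43), leaving stack <43>
4. E push(33), leaving stack <43,33>
5. D push(57), leaving stack <43,33,57>
6. F pop() → 57, leaving stack <43,33>
7. G push(99), leaving stack <43,33,99>
8. H push(65), leaving stack <43,33,99,65>
9. J pop() → 65, leaving stack <43,33,99>
10. I push(80), leaving stack <43,33,99,80>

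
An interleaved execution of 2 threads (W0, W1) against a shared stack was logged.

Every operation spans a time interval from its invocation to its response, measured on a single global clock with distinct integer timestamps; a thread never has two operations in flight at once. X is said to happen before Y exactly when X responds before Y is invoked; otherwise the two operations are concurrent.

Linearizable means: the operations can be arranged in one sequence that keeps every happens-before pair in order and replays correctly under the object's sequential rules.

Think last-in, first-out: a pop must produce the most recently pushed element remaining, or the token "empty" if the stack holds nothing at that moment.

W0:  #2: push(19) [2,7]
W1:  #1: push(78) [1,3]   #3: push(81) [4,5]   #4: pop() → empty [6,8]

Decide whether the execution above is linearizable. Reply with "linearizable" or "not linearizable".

not linearizable

prefix check: 1..7 passes, 1..8 fails once #4's time-8 response joins
checked exhaustively: 4 real-time-consistent orders of 4 completed operations, zero legal stack replays
take #1, #2, #3, #4: step 4 already fails, because #4 pop() → empty cannot occur there
take #1, #3, #2, #4: step 4 already fails, because #4 pop() → empty cannot occur there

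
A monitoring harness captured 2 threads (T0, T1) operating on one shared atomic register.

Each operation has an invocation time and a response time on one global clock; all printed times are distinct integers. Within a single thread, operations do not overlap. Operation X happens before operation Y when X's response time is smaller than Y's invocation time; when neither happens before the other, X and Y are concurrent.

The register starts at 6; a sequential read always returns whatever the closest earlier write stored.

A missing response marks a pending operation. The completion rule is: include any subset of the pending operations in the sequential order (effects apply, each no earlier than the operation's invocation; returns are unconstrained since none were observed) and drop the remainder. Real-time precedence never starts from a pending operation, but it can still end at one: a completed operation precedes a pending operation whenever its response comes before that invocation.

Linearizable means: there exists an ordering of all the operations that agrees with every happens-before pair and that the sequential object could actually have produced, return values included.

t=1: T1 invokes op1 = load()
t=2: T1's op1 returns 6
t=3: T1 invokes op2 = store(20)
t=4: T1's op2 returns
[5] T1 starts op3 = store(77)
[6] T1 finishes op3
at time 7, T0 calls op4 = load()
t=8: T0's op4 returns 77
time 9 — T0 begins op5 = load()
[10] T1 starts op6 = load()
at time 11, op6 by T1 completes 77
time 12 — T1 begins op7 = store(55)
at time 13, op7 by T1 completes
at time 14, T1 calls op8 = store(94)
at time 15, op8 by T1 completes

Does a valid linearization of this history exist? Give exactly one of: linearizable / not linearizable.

witness order: op1, op2, op3, op4, op5, op6, op7, op8
after step 1 (op1 load() → 6): value 6
after step 2 (op2 store(20)): value 20
after step 3 (op3 store(77)): value 77
after step 4 (op4 load() → 77): value 77
after step 5 (op5 load() (pending, included)): value 77
after step 6 (op6 load() → 77): value 77
after step 7 (op7 store(55)): value 55
after step 8 (op8 store(94)): value 94

linearizable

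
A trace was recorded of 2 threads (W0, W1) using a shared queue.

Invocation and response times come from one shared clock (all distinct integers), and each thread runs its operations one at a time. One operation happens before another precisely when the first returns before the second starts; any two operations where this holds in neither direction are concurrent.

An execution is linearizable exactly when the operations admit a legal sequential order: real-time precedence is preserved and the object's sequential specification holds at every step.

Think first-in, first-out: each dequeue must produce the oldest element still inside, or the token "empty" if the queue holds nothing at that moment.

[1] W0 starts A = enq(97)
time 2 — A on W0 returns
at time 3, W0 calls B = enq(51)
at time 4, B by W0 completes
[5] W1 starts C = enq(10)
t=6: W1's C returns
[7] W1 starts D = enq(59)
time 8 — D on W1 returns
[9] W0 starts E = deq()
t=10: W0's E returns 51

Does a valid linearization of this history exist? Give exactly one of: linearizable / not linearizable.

already the first 10 events (up to E's response at time 10) admit no linearization; the first 9 still do
exactly one order of the 5 completed ops respects real time; the queue replay fails
e.g. A, B, C, D, E: illegal at step 5, since E deq() → 51 cannot apply there

not linearizable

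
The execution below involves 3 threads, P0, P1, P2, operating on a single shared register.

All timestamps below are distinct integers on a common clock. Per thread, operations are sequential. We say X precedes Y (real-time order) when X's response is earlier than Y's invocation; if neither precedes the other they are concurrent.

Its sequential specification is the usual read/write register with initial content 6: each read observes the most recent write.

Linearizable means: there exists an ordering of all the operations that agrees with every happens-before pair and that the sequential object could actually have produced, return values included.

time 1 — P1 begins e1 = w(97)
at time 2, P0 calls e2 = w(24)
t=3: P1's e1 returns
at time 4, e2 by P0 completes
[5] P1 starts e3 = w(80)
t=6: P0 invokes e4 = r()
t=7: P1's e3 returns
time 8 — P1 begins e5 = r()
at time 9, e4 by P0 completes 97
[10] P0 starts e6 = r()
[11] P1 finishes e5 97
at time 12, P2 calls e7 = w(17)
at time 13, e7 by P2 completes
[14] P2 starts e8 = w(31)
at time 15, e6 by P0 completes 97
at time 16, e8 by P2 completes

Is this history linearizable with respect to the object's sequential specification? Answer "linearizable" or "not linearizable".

not linearizable

prefix check: 1..10 passes, 1..11 fails once e5's time-11 response joins
every one of the 6 real-time-consistent orders over 5 completed register ops fails the sequential spec
include/drop combinations of the 1 pending operation (e6) were all tried; none helps
for example e1, e2, e3, e4, e5 (pending dropped) fails at step 4: e4 r() → 97 is not legal there
for example e1, e2, e3, e5, e4 (pending dropped) fails at step 4: e5 r() → 97 is not legal there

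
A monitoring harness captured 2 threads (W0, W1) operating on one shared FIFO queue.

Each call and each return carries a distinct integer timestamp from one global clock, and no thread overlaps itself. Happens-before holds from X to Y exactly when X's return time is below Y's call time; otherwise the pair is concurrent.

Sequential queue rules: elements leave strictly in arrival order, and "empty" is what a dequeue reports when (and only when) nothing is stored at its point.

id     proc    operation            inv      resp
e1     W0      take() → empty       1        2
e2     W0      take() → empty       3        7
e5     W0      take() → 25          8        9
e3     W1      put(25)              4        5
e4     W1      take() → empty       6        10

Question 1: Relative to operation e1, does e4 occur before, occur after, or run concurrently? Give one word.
e4 spans [6,10], e1 spans [1,2]
resp(e1)=2 < inv(e4)=6

after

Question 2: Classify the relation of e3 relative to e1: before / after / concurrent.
e3 spans [4,5], e1 spans [1,2]
resp(e1)=2 < inv(e3)=4

after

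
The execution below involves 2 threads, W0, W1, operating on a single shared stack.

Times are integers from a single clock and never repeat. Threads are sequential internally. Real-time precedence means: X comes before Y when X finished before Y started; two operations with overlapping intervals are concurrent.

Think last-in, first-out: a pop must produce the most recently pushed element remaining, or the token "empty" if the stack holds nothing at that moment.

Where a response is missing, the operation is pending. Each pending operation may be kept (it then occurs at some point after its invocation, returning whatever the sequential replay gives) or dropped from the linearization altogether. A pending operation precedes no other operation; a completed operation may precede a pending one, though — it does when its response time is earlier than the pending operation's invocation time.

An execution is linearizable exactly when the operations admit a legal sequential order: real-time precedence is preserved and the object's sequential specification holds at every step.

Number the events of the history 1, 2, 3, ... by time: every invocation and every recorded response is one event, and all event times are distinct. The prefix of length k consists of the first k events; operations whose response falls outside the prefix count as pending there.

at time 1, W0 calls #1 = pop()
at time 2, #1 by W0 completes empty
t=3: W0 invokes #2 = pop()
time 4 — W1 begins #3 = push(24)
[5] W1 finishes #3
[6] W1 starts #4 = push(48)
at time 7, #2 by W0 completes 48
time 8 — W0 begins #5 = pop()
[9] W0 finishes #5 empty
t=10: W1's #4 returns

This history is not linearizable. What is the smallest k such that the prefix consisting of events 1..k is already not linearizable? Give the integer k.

a valid linearization of events 1..8 exists, for instance #1, #3, #4, #2:
1. #1 pop() → empty, leaving stack <>
2. #3 push(24), leaving stack <24>
3. #4 push(48) (pending, included), leaving stack <24,48>
4. #2 pop() → 48, leaving stack <24>
at event 9 (#5's time-9 response) nothing linearizes any more
no escape via the 1 pending operation (#4): every completion choice fails
e.g. #1, #2, #3, #5 (pending dropped): illegal at step 2, since #2 pop() → 48 cannot apply there
e.g. #1, #3, #2, #5 (pending dropped): illegal at step 3, since #2 pop() → 48 cannot apply there

9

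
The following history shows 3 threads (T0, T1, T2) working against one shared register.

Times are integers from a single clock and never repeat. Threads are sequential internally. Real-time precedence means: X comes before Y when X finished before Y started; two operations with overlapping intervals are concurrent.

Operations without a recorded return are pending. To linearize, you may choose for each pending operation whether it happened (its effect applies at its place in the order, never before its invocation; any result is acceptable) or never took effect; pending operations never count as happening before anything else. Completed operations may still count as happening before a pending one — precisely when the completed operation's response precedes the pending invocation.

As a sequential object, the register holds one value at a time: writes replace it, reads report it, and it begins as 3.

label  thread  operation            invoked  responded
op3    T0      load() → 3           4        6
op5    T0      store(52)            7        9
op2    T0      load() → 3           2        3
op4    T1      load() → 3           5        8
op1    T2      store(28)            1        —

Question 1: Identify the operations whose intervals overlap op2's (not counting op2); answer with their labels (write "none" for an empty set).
overlap test against op2 [2,3]: concurrent iff the interval meets 2..3
op1 [1,…): concurrent
op3 [4,6]: after
op4 [5,8]: after
op5 [7,9]: after

op1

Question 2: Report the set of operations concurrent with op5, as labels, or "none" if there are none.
op5 runs from 7 to 9; window-overlapping ops are concurrent
op1 [1,…): concurrent
op2 [2,3]: before
op3 [4,6]: before
op4 [5,8]: concurrent

op1, op4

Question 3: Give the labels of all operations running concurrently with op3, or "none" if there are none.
op3 spans [4,6]: anything still running between times 4 and 6 counts as concurrent
op1 [1,…): concurrent
op2 [2,3]: before
op4 [5,8]: concurrent
op5 [7,9]: after

op1, op4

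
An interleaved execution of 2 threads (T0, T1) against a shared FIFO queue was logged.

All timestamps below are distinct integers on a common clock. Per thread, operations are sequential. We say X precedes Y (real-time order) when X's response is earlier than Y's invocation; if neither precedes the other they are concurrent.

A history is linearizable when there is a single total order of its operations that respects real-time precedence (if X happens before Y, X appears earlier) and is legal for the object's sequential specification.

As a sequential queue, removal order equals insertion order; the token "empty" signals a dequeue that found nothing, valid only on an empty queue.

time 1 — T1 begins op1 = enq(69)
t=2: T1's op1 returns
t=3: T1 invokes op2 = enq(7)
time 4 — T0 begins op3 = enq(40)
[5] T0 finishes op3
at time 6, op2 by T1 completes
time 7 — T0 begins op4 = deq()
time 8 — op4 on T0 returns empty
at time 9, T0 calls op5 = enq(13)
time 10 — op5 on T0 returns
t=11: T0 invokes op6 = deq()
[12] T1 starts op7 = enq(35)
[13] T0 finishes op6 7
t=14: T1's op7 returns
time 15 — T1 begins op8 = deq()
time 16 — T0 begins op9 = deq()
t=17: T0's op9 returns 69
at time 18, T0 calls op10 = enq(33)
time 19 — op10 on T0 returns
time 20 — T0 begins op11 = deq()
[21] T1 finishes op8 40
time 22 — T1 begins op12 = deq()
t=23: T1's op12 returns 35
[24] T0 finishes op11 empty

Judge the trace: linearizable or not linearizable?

through event 7 a valid linearization exists; event 8 (op4 responding at time 8) ends that
every one of the 2 real-time-consistent orders over 4 completed FIFO queue ops fails the sequential spec
e.g. op1, op2, op3, op4: illegal at step 4, since op4 deq() → empty cannot apply there
e.g. op1, op3, op2, op4: illegal at step 4, since op4 deq() → empty cannot apply there

not linearizable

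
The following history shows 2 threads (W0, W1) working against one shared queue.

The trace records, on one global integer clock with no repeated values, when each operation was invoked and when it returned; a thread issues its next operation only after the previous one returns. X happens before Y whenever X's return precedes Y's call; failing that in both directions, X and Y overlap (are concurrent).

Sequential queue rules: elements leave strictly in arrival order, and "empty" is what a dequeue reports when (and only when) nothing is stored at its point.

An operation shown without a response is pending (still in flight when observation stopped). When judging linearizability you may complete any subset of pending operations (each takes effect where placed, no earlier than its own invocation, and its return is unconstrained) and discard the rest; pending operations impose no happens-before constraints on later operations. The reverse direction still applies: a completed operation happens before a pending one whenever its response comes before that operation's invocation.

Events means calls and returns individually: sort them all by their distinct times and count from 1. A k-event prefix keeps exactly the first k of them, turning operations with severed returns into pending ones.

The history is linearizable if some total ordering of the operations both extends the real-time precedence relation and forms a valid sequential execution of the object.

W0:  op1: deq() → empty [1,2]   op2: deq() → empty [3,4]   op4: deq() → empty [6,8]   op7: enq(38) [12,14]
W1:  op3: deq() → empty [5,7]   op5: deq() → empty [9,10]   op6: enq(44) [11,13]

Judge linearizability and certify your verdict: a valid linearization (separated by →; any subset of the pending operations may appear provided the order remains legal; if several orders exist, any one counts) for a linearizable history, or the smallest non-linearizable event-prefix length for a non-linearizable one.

step 1: op1 deq() → empty — queue <>
step 2: op2 deq() → empty — queue <>
step 3: op3 deq() → empty — queue <>
step 4: op4 deq() → empty — queue <>
step 5: op5 deq() → empty — queue <>
step 6: op6 enq(44) — queue <44>
step 7: op7 enq(38) — queue <44,38>

linearizable — witness: op1 → op2 → op3 → op4 → op5 → op6 → op7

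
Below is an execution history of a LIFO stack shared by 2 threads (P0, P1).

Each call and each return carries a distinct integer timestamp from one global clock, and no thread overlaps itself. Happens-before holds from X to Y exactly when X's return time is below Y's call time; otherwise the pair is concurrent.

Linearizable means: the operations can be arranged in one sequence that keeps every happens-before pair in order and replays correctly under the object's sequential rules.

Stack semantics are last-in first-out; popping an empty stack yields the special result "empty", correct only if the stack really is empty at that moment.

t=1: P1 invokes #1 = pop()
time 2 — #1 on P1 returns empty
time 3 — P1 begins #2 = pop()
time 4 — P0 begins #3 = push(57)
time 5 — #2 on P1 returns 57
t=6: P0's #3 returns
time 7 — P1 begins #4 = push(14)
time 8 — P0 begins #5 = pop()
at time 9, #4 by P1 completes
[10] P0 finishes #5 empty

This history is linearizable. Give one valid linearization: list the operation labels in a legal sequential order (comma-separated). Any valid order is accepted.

#1, #3, #2, #5, #4

1. #1 pop() → empty, leaving stack <>
2. #3 push(57), leaving stack <57>
3. #2 pop() → 57, leaving stack <>
4. #5 pop() → empty, leaving stack <>
5. #4 push(14), leaving stack <14>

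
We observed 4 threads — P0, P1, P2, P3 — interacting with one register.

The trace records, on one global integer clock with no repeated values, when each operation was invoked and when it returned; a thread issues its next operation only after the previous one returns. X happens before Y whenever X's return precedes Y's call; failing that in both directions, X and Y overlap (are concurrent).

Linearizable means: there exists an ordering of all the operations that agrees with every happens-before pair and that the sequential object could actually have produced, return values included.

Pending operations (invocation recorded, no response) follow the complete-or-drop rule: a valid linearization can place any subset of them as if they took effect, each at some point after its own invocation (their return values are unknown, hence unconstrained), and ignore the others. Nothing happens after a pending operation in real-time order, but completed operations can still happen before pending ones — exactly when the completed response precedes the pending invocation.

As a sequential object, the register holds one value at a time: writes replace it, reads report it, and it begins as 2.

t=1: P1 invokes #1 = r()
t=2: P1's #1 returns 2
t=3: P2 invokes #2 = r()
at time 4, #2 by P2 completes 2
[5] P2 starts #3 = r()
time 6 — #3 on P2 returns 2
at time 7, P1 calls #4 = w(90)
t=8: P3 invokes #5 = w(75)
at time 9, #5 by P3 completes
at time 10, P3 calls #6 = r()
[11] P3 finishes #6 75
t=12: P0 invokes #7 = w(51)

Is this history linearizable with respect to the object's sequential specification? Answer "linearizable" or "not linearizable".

linearizable

a witness: #1, #2, #3, #4, #5, #6
step 1: #1 r() → 2 — value 2
step 2: #2 r() → 2 — value 2
step 3: #3 r() → 2 — value 2
step 4: #4 w(90) (pending, included) — value 90
step 5: #5 w(75) — value 75
step 6: #6 r() → 75 — value 75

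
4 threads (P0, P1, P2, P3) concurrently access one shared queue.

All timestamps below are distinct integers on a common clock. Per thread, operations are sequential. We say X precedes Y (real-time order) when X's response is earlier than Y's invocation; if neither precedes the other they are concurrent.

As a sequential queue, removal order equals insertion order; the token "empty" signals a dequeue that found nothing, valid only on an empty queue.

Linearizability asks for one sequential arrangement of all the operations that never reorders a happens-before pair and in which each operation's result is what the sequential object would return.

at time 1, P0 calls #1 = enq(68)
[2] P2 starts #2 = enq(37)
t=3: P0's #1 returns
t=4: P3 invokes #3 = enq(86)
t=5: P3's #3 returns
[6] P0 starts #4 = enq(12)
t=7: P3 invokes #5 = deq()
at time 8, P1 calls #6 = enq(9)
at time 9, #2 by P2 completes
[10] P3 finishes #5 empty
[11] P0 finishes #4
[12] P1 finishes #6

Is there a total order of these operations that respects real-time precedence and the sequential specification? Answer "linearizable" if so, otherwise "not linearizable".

not linearizable

events 1..9 are fine; event 10 — the response of #5 at time 10 — makes the prefix non-linearizable
no legal order exists: 4 real-time-consistent candidates over 4 completed queue operations, all rejected
no completion choice of the 2 pending operations (#4, #6) rescues it — every subset was tried
one such order, #1, #2, #3, #5 (pending dropped), breaks at step 4 where #5 deq() → empty is illegal
one such order, #1, #3, #2, #5 (pending dropped), breaks at step 4 where #5 deq() → empty is illegal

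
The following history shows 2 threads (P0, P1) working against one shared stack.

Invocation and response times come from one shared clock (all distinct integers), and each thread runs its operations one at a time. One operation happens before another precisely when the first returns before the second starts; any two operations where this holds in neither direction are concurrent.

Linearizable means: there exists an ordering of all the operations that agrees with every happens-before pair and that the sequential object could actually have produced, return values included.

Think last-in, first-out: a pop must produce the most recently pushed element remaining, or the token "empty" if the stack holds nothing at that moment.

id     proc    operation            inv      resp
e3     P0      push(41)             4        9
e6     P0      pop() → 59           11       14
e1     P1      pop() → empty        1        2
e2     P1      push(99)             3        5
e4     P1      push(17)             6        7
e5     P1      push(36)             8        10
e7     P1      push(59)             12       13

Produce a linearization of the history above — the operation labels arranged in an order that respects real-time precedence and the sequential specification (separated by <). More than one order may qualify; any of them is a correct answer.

e1 < e2 < e3 < e4 < e5 < e7 < e6

step 1: e1 pop() → empty — stack <>
step 2: e2 push(99) — stack <99>
step 3: e3 push(41) — stack <99,41>
step 4: e4 push(17) — stack <99,41,17>
step 5: e5 push(36) — stack <99,41,17,36>
step 6: e7 push(59) — stack <99,41,17,36,59>
step 7: e6 pop() → 59 — stack <99,41,17,36>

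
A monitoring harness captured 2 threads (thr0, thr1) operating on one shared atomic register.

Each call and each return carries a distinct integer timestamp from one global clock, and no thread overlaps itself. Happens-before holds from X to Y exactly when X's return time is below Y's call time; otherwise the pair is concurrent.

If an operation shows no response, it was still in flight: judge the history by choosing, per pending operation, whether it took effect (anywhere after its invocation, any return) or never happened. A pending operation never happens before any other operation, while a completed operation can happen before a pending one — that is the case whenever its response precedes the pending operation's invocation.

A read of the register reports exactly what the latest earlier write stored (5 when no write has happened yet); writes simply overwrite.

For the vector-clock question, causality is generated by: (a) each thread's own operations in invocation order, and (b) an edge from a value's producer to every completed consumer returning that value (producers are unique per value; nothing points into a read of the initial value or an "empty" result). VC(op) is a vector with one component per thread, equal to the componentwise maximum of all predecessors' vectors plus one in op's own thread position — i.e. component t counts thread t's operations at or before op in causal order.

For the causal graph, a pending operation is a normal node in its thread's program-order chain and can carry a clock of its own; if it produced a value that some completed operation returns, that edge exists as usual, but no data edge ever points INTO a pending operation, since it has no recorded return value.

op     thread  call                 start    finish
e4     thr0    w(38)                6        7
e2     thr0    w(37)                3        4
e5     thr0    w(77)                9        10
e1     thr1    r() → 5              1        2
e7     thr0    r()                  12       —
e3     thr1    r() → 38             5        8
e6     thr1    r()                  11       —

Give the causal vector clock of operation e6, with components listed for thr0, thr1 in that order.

invoked at 1, e1 has no predecessors; its own thr1 bump gives (0, 1)
invoked at 3, e2 has no predecessors; its own thr0 bump gives (1, 0)
VC(e4, invoked at 6): max of VC(e2)=(1, 0), then +1 on thread thr0 → (2, 0)
VC(e5, invoked at 9): max of VC(e4)=(2, 0), then +1 on thread thr0 → (3, 0)
VC(e3, invoked at 5): max of VC(e1)=(0, 1), VC(e4)=(2, 0), then +1 on thread thr1 → (2, 2)
VC(e7, invoked at 12): max of VC(e5)=(3, 0), then +1 on thread thr0 → (4, 0)
VC(e6, invoked at 11): max of VC(e3)=(2, 2), then +1 on thread thr1 → (2, 3)
target: VC(e6) = (2, 3)

(2, 3)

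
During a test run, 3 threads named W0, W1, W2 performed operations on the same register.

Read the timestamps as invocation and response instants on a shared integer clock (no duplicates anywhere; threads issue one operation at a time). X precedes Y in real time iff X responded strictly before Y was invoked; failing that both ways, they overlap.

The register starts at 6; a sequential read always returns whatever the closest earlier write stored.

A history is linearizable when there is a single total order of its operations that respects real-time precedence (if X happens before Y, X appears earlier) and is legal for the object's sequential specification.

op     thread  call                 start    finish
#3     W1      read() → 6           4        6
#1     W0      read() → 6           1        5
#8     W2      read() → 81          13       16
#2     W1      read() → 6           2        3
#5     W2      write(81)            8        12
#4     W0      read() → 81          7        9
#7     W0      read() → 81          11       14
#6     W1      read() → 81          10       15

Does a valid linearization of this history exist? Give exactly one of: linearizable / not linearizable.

a witness: #1, #2, #3, #5, #4, #6, #7, #8
after step 1 (#1 read() → 6): value 6
after step 2 (#2 read() → 6): value 6
after step 3 (#3 read() → 6): value 6
after step 4 (#5 write(81)): value 81
after step 5 (#4 read() → 81): value 81
after step 6 (#6 read() → 81): value 81
after step 7 (#7 read() → 81): value 81
after step 8 (#8 read() → 81): value 81

linearizable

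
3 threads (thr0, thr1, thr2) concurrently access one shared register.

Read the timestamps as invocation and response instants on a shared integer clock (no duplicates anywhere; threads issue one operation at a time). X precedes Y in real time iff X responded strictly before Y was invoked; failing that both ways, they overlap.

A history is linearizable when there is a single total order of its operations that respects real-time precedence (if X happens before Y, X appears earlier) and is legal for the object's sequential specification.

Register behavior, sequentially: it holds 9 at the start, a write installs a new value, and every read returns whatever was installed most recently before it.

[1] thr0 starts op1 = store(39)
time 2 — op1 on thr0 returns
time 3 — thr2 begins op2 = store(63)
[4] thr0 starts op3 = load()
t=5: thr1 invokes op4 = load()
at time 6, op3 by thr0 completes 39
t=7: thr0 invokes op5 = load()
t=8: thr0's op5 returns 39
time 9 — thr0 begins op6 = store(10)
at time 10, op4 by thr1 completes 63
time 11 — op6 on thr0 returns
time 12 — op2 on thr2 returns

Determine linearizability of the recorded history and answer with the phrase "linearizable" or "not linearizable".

a witness: op1, op3, op5, op2, op4, op6
after step 1 (op1 store(39)): value 39
after step 2 (op3 load() → 39): value 39
after step 3 (op5 load() → 39): value 39
after step 4 (op2 store(63)): value 63
after step 5 (op4 load() → 63): value 63
after step 6 (op6 store(10)): value 10

linearizable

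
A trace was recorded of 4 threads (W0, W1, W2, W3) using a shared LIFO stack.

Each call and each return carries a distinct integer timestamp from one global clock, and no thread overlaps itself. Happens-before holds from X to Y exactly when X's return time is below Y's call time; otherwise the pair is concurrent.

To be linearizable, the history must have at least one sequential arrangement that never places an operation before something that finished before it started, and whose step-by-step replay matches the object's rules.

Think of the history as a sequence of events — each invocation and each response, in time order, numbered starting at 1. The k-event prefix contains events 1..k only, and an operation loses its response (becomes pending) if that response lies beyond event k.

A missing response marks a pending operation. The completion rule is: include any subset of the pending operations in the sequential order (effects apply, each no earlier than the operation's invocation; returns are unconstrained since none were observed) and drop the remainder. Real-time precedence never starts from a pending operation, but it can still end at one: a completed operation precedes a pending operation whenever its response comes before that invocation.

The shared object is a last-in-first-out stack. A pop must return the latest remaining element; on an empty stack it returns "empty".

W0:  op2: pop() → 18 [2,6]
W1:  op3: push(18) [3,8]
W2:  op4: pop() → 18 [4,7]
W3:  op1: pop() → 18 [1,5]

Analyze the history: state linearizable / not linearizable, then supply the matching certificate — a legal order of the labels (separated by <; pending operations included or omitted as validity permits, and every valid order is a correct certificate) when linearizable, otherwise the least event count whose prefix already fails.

not linearizable — minimal violating prefix: 6 events

already the first 6 events (up to op2's response at time 6) admit no linearization; the first 5 still do
the 2 completed operations admit 2 real-time orders; each fails the LIFO stack replay
including or dropping the 2 pending operations (op3, op4) in any combination fails
one such order, op1, op2 (pending dropped), breaks at step 1 where op1 pop() → 18 is illegal
one such order, op2, op1 (pending dropped), breaks at step 1 where op2 pop() → 18 is illegal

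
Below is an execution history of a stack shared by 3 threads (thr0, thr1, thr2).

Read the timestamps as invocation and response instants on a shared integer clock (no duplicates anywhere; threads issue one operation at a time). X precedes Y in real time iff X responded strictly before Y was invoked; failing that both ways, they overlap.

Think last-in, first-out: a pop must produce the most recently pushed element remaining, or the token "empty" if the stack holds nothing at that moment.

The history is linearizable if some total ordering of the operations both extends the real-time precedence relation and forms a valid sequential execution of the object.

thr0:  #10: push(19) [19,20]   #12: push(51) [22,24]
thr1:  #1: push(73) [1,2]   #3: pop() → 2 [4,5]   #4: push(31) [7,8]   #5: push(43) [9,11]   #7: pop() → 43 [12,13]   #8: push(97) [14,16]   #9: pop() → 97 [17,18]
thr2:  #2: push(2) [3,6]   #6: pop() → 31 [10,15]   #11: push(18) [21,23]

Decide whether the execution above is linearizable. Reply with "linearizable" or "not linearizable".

one valid linearization: #1, #2, #3, #4, #5, #7, #6, #8, #9, #10, #11, #12
1. #1 push(73), leaving stack <73>
2. #2 push(2), leaving stack <73,2>
3. #3 pop() → 2, leaving stack <73>
4. #4 push(31), leaving stack <73,31>
5. #5 push(43), leaving stack <73,31,43>
6. #7 pop() → 43, leaving stack <73,31>
7. #6 pop() → 31, leaving stack <73>
8. #8 push(97), leaving stack <73,97>
9. #9 pop() → 97, leaving stack <73>
10. #10 push(19), leaving stack <73,19>
11. #11 push(18), leaving stack <73,19,18>
12. #12 push(51), leaving stack <73,19,18,51>

linearizable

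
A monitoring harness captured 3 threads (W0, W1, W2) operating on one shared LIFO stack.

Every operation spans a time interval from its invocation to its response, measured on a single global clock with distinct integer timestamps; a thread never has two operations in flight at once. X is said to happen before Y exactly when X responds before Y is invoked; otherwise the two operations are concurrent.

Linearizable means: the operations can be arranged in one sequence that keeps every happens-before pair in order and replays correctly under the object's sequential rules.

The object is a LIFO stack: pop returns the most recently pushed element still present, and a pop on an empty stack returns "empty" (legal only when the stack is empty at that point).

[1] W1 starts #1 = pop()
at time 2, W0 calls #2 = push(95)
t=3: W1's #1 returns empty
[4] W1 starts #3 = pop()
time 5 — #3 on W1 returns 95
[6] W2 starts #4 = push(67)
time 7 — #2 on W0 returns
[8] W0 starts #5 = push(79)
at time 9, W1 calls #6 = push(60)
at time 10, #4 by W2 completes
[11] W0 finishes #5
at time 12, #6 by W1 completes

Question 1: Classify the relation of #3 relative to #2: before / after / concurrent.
concurrent

#3 spans [4,5], #2 spans [2,7]
the intervals overlap in both directions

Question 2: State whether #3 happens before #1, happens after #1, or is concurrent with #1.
after

#3 spans [4,5], #1 spans [1,3]
resp(#1)=3 < inv(#3)=4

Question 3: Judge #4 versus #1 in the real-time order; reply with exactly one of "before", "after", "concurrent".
after

#4 spans [6,10], #1 spans [1,3]
resp(#1)=3 < inv(#4)=6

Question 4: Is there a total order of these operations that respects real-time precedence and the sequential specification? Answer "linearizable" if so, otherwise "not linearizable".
linearizable

one valid linearization: #1, #2, #3, #4, #5, #6
1. #1 pop() → empty, leaving stack <>
2. #2 push(95), leaving stack <95>
3. #3 pop() → 95, leaving stack <>
4. #4 push(67), leaving stack <67>
5. #5 push(79), leaving stack <67,79>
6. #6 push(60), leaving stack <67,79,60>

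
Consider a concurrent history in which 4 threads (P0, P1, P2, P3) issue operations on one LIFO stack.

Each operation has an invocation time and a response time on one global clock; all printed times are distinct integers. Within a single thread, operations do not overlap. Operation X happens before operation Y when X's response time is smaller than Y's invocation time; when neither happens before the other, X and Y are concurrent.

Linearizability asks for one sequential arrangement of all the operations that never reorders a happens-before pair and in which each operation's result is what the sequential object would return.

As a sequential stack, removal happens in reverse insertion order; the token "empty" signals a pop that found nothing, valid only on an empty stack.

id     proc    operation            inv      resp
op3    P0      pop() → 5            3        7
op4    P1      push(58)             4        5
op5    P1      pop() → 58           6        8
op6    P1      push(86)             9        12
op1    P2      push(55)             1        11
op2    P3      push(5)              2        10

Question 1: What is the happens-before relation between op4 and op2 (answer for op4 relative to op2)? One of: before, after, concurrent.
concurrent

op4 spans [4,5], op2 spans [2,10]
the intervals overlap in both directions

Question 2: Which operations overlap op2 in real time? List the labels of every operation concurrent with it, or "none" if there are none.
op1, op3, op4, op5, op6

overlap test against op2 [2,10]: concurrent iff the interval meets 2..10
op1 [1,11]: concurrent
op3 [3,7]: concurrent
op4 [4,5]: concurrent
op5 [6,8]: concurrent
op6 [9,12]: concurrent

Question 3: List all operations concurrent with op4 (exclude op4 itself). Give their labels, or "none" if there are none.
op1, op2, op3

op4 spans [4,5]: anything still running between times 4 and 5 counts as concurrent
op1 [1,11]: concurrent
op2 [2,10]: concurrent
op3 [3,7]: concurrent
op5 [6,8]: after
op6 [9,12]: after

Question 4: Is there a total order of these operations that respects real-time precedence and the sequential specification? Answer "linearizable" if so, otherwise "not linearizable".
linearizable

witness order: op1, op2, op3, op4, op5, op6
1. op1 push(55), leaving stack <55>
2. op2 push(5), leaving stack <55,5>
3. op3 pop() → 5, leaving stack <55>
4. op4 push(58), leaving stack <55,58>
5. op5 pop() → 58, leaving stack <55>
6. op6 push(86), leaving stack <55,86>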